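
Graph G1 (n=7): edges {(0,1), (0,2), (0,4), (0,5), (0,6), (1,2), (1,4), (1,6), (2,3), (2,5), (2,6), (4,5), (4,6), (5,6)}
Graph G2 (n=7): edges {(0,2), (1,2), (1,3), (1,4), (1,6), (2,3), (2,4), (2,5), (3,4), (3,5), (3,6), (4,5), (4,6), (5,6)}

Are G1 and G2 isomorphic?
Yes, isomorphic

The graphs are isomorphic.
One valid mapping φ: V(G1) → V(G2): 0→4, 1→5, 2→2, 3→0, 4→6, 5→1, 6→3

Verify φ preserves adjacency — for each edge of G1, its image is an edge of G2:
  (0,1) → (φ(0),φ(1)) = (4,5) ∈ E(G2) ✓
  (0,2) → (φ(0),φ(2)) = (2,4) ∈ E(G2) ✓
  (0,4) → (φ(0),φ(4)) = (4,6) ∈ E(G2) ✓
  (0,5) → (φ(0),φ(5)) = (1,4) ∈ E(G2) ✓
  (0,6) → (φ(0),φ(6)) = (3,4) ∈ E(G2) ✓
  (1,2) → (φ(1),φ(2)) = (2,5) ∈ E(G2) ✓
  (1,4) → (φ(1),φ(4)) = (5,6) ∈ E(G2) ✓
  (1,6) → (φ(1),φ(6)) = (3,5) ∈ E(G2) ✓
  (2,3) → (φ(2),φ(3)) = (0,2) ∈ E(G2) ✓
  (2,5) → (φ(2),φ(5)) = (1,2) ∈ E(G2) ✓
  (2,6) → (φ(2),φ(6)) = (2,3) ∈ E(G2) ✓
  (4,5) → (φ(4),φ(5)) = (1,6) ∈ E(G2) ✓
  (4,6) → (φ(4),φ(6)) = (3,6) ∈ E(G2) ✓
  (5,6) → (φ(5),φ(6)) = (1,3) ∈ E(G2) ✓
All 14 edges of G1 map to edges of G2, and |E(G1)| = |E(G2)| = 14, so φ is a bijection on edges as well as vertices. Hence G1 ≅ G2.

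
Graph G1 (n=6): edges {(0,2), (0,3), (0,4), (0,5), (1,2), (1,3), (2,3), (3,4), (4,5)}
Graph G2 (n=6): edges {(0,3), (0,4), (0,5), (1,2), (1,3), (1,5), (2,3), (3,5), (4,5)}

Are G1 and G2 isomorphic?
Yes, isomorphic

The graphs are isomorphic.
One valid mapping φ: V(G1) → V(G2): 0→3, 1→4, 2→0, 3→5, 4→1, 5→2

Verify φ preserves adjacency — for each edge of G1, its image is an edge of G2:
  (0,2) → (φ(0),φ(2)) = (0,3) ∈ E(G2) ✓
  (0,3) → (φ(0),φ(3)) = (3,5) ∈ E(G2) ✓
  (0,4) → (φ(0),φ(4)) = (1,3) ∈ E(G2) ✓
  (0,5) → (φ(0),φ(5)) = (2,3) ∈ E(G2) ✓
  (1,2) → (φ(1),φ(2)) = (0,4) ∈ E(G2) ✓
  (1,3) → (φ(1),φ(3)) = (4,5) ∈ E(G2) ✓
  (2,3) → (φ(2),φ(3)) = (0,5) ∈ E(G2) ✓
  (3,4) → (φ(3),φ(4)) = (1,5) ∈ E(G2) ✓
  (4,5) → (φ(4),φ(5)) = (1,2) ∈ E(G2) ✓
All 9 edges of G1 map to edges of G2, and |E(G1)| = |E(G2)| = 9, so φ is a bijection on edges as well as vertices. Hence G1 ≅ G2.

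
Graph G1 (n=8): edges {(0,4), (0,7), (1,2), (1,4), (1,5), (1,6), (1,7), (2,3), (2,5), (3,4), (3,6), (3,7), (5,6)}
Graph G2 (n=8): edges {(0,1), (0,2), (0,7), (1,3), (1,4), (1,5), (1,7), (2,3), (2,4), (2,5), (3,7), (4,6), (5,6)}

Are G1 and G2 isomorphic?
Yes, isomorphic

The graphs are isomorphic.
One valid mapping φ: V(G1) → V(G2): 0→6, 1→1, 2→3, 3→2, 4→4, 5→7, 6→0, 7→5

Verify φ preserves adjacency — for each edge of G1, its image is an edge of G2:
  (0,4) → (φ(0),φ(4)) = (4,6) ∈ E(G2) ✓
  (0,7) → (φ(0),φ(7)) = (5,6) ∈ E(G2) ✓
  (1,2) → (φ(1),φ(2)) = (1,3) ∈ E(G2) ✓
  (1,4) → (φ(1),φ(4)) = (1,4) ∈ E(G2) ✓
  (1,5) → (φ(1),φ(5)) = (1,7) ∈ E(G2) ✓
  (1,6) → (φ(1),φ(6)) = (0,1) ∈ E(G2) ✓
  (1,7) → (φ(1),φ(7)) = (1,5) ∈ E(G2) ✓
  (2,3) → (φ(2),φ(3)) = (2,3) ∈ E(G2) ✓
  (2,5) → (φ(2),φ(5)) = (3,7) ∈ E(G2) ✓
  (3,4) → (φ(3),φ(4)) = (2,4) ∈ E(G2) ✓
  (3,6) → (φ(3),φ(6)) = (0,2) ∈ E(G2) ✓
  (3,7) → (φ(3),φ(7)) = (2,5) ∈ E(G2) ✓
  (5,6) → (φ(5),φ(6)) = (0,7) ∈ E(G2) ✓
All 13 edges of G1 map to edges of G2, and |E(G1)| = |E(G2)| = 13, so φ is a bijection on edges as well as vertices. Hence G1 ≅ G2.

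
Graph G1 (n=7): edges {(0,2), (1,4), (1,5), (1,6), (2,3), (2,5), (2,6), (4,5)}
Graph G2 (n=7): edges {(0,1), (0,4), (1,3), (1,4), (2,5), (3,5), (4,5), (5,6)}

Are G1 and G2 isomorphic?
Yes, isomorphic

The graphs are isomorphic.
One valid mapping φ: V(G1) → V(G2): 0→2, 1→1, 2→5, 3→6, 4→0, 5→4, 6→3

Verify φ preserves adjacency — for each edge of G1, its image is an edge of G2:
  (0,2) → (φ(0),φ(2)) = (2,5) ∈ E(G2) ✓
  (1,4) → (φ(1),φ(4)) = (0,1) ∈ E(G2) ✓
  (1,5) → (φ(1),φ(5)) = (1,4) ∈ E(G2) ✓
  (1,6) → (φ(1),φ(6)) = (1,3) ∈ E(G2) ✓
  (2,3) → (φ(2),φ(3)) = (5,6) ∈ E(G2) ✓
  (2,5) → (φ(2),φ(5)) = (4,5) ∈ E(G2) ✓
  (2,6) → (φ(2),φ(6)) = (3,5) ∈ E(G2) ✓
  (4,5) → (φ(4),φ(5)) = (0,4) ∈ E(G2) ✓
All 8 edges of G1 map to edges of G2, and |E(G1)| = |E(G2)| = 8, so φ is a bijection on edges as well as vertices. Hence G1 ≅ G2.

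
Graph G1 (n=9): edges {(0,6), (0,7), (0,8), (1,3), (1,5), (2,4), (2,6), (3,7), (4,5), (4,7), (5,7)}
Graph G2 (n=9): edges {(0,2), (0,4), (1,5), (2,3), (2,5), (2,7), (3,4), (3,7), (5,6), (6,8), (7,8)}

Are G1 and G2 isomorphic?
Yes, isomorphic

The graphs are isomorphic.
One valid mapping φ: V(G1) → V(G2): 0→5, 1→4, 2→8, 3→0, 4→7, 5→3, 6→6, 7→2, 8→1

Verify φ preserves adjacency — for each edge of G1, its image is an edge of G2:
  (0,6) → (φ(0),φ(6)) = (5,6) ∈ E(G2) ✓
  (0,7) → (φ(0),φ(7)) = (2,5) ∈ E(G2) ✓
  (0,8) → (φ(0),φ(8)) = (1,5) ∈ E(G2) ✓
  (1,3) → (φ(1),φ(3)) = (0,4) ∈ E(G2) ✓
  (1,5) → (φ(1),φ(5)) = (3,4) ∈ E(G2) ✓
  (2,4) → (φ(2),φ(4)) = (7,8) ∈ E(G2) ✓
  (2,6) → (φ(2),φ(6)) = (6,8) ∈ E(G2) ✓
  (3,7) → (φ(3),φ(7)) = (0,2) ∈ E(G2) ✓
  (4,5) → (φ(4),φ(5)) = (3,7) ∈ E(G2) ✓
  (4,7) → (φ(4),φ(7)) = (2,7) ∈ E(G2) ✓
  (5,7) → (φ(5),φ(7)) = (2,3) ∈ E(G2) ✓
All 11 edges of G1 map to edges of G2, and |E(G1)| = |E(G2)| = 11, so φ is a bijection on edges as well as vertices. Hence G1 ≅ G2.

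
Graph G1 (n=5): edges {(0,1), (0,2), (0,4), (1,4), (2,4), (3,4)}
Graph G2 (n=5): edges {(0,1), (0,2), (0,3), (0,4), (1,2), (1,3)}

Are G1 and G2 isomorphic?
Yes, isomorphic

The graphs are isomorphic.
One valid mapping φ: V(G1) → V(G2): 0→1, 1→2, 2→3, 3→4, 4→0

Verify φ preserves adjacency — for each edge of G1, its image is an edge of G2:
  (0,1) → (φ(0),φ(1)) = (1,2) ∈ E(G2) ✓
  (0,2) → (φ(0),φ(2)) = (1,3) ∈ E(G2) ✓
  (0,4) → (φ(0),φ(4)) = (0,1) ∈ E(G2) ✓
  (1,4) → (φ(1),φ(4)) = (0,2) ∈ E(G2) ✓
  (2,4) → (φ(2),φ(4)) = (0,3) ∈ E(G2) ✓
  (3,4) → (φ(3),φ(4)) = (0,4) ∈ E(G2) ✓
All 6 edges of G1 map to edges of G2, and |E(G1)| = |E(G2)| = 6, so φ is a bijection on edges as well as vertices. Hence G1 ≅ G2.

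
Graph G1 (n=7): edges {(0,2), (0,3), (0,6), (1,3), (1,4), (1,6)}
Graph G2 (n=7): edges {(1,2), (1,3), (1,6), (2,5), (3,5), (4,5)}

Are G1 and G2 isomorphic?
Yes, isomorphic

The graphs are isomorphic.
One valid mapping φ: V(G1) → V(G2): 0→5, 1→1, 2→4, 3→2, 4→6, 5→0, 6→3

Verify φ preserves adjacency — for each edge of G1, its image is an edge of G2:
  (0,2) → (φ(0),φ(2)) = (4,5) ∈ E(G2) ✓
  (0,3) → (φ(0),φ(3)) = (2,5) ∈ E(G2) ✓
  (0,6) → (φ(0),φ(6)) = (3,5) ∈ E(G2) ✓
  (1,3) → (φ(1),φ(3)) = (1,2) ∈ E(G2) ✓
  (1,4) → (φ(1),φ(4)) = (1,6) ∈ E(G2) ✓
  (1,6) → (φ(1),φ(6)) = (1,3) ∈ E(G2) ✓
All 6 edges of G1 map to edges of G2, and |E(G1)| = |E(G2)| = 6, so φ is a bijection on edges as well as vertices. Hence G1 ≅ G2.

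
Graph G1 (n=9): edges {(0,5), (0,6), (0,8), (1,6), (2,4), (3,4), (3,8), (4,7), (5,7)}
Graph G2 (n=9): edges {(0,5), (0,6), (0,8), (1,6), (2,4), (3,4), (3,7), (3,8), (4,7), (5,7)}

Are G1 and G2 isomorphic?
No, not isomorphic

The graphs are NOT isomorphic.

Counting edges: G1 has 9 edge(s); G2 has 10 edge(s).
Edge count is an isomorphism invariant (a bijection on vertices induces a bijection on edges), so differing edge counts rule out isomorphism.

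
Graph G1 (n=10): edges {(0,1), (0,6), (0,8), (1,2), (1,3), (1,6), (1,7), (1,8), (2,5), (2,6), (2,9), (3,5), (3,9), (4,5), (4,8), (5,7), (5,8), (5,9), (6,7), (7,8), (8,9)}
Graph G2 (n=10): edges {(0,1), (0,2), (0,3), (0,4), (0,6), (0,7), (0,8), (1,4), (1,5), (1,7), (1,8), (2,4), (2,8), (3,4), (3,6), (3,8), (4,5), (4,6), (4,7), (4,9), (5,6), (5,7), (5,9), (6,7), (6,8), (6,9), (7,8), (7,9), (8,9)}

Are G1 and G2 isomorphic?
No, not isomorphic

The graphs are NOT isomorphic.

Degrees in G1: deg(0)=3, deg(1)=6, deg(2)=4, deg(3)=3, deg(4)=2, deg(5)=6, deg(6)=4, deg(7)=4, deg(8)=6, deg(9)=4.
Sorted degree sequence of G1: [6, 6, 6, 4, 4, 4, 4, 3, 3, 2].
Degrees in G2: deg(0)=7, deg(1)=5, deg(2)=3, deg(3)=4, deg(4)=8, deg(5)=5, deg(6)=7, deg(7)=7, deg(8)=7, deg(9)=5.
Sorted degree sequence of G2: [8, 7, 7, 7, 7, 5, 5, 5, 4, 3].
The (sorted) degree sequence is an isomorphism invariant, so since G1 and G2 have different degree sequences they cannot be isomorphic.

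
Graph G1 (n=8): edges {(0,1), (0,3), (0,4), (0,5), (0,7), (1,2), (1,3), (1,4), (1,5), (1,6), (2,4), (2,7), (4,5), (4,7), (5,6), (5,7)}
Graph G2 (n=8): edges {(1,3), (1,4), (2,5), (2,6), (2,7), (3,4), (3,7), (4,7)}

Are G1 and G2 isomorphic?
No, not isomorphic

The graphs are NOT isomorphic.

Degrees in G1: deg(0)=5, deg(1)=6, deg(2)=3, deg(3)=2, deg(4)=5, deg(5)=5, deg(6)=2, deg(7)=4.
Sorted degree sequence of G1: [6, 5, 5, 5, 4, 3, 2, 2].
Degrees in G2: deg(0)=0, deg(1)=2, deg(2)=3, deg(3)=3, deg(4)=3, deg(5)=1, deg(6)=1, deg(7)=3.
Sorted degree sequence of G2: [3, 3, 3, 3, 2, 1, 1, 0].
The (sorted) degree sequence is an isomorphism invariant, so since G1 and G2 have different degree sequences they cannot be isomorphic.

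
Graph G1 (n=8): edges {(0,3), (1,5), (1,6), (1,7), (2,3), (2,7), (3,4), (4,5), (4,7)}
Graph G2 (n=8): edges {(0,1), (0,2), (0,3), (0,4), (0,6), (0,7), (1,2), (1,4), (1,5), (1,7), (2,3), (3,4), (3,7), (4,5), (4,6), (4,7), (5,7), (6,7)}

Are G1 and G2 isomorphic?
No, not isomorphic

The graphs are NOT isomorphic.

Counting triangles (3-cliques): G1 has 0, G2 has 15.
Triangle count is an isomorphism invariant, so differing triangle counts rule out isomorphism.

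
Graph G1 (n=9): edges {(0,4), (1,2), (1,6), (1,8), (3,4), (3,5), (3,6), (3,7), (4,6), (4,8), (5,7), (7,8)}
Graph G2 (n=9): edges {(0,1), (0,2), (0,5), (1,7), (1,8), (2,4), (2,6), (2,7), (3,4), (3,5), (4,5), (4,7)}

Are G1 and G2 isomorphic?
Yes, isomorphic

The graphs are isomorphic.
One valid mapping φ: V(G1) → V(G2): 0→6, 1→1, 2→8, 3→4, 4→2, 5→3, 6→7, 7→5, 8→0

Verify φ preserves adjacency — for each edge of G1, its image is an edge of G2:
  (0,4) → (φ(0),φ(4)) = (2,6) ∈ E(G2) ✓
  (1,2) → (φ(1),φ(2)) = (1,8) ∈ E(G2) ✓
  (1,6) → (φ(1),φ(6)) = (1,7) ∈ E(G2) ✓
  (1,8) → (φ(1),φ(8)) = (0,1) ∈ E(G2) ✓
  (3,4) → (φ(3),φ(4)) = (2,4) ∈ E(G2) ✓
  (3,5) → (φ(3),φ(5)) = (3,4) ∈ E(G2) ✓
  (3,6) → (φ(3),φ(6)) = (4,7) ∈ E(G2) ✓
  (3,7) → (φ(3),φ(7)) = (4,5) ∈ E(G2) ✓
  (4,6) → (φ(4),φ(6)) = (2,7) ∈ E(G2) ✓
  (4,8) → (φ(4),φ(8)) = (0,2) ∈ E(G2) ✓
  (5,7) → (φ(5),φ(7)) = (3,5) ∈ E(G2) ✓
  (7,8) → (φ(7),φ(8)) = (0,5) ∈ E(G2) ✓
All 12 edges of G1 map to edges of G2, and |E(G1)| = |E(G2)| = 12, so φ is a bijection on edges as well as vertices. Hence G1 ≅ G2.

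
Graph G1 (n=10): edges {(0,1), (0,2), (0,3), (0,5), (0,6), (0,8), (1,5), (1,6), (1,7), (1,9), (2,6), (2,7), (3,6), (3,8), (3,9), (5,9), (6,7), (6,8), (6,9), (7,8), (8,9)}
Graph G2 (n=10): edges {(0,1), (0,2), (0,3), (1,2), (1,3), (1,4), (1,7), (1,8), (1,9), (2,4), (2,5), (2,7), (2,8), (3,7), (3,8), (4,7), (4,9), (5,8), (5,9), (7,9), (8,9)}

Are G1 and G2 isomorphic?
Yes, isomorphic

The graphs are isomorphic.
One valid mapping φ: V(G1) → V(G2): 0→2, 1→8, 2→0, 3→4, 4→6, 5→5, 6→1, 7→3, 8→7, 9→9

Verify φ preserves adjacency — for each edge of G1, its image is an edge of G2:
  (0,1) → (φ(0),φ(1)) = (2,8) ∈ E(G2) ✓
  (0,2) → (φ(0),φ(2)) = (0,2) ∈ E(G2) ✓
  (0,3) → (φ(0),φ(3)) = (2,4) ∈ E(G2) ✓
  (0,5) → (φ(0),φ(5)) = (2,5) ∈ E(G2) ✓
  (0,6) → (φ(0),φ(6)) = (1,2) ∈ E(G2) ✓
  (0,8) → (φ(0),φ(8)) = (2,7) ∈ E(G2) ✓
  (1,5) → (φ(1),φ(5)) = (5,8) ∈ E(G2) ✓
  (1,6) → (φ(1),φ(6)) = (1,8) ∈ E(G2) ✓
  (1,7) → (φ(1),φ(7)) = (3,8) ∈ E(G2) ✓
  (1,9) → (φ(1),φ(9)) = (8,9) ∈ E(G2) ✓
  (2,6) → (φ(2),φ(6)) = (0,1) ∈ E(G2) ✓
  (2,7) → (φ(2),φ(7)) = (0,3) ∈ E(G2) ✓
  (3,6) → (φ(3),φ(6)) = (1,4) ∈ E(G2) ✓
  (3,8) → (φ(3),φ(8)) = (4,7) ∈ E(G2) ✓
  (3,9) → (φ(3),φ(9)) = (4,9) ∈ E(G2) ✓
  (5,9) → (φ(5),φ(9)) = (5,9) ∈ E(G2) ✓
  (6,7) → (φ(6),φ(7)) = (1,3) ∈ E(G2) ✓
  (6,8) → (φ(6),φ(8)) = (1,7) ∈ E(G2) ✓
  (6,9) → (φ(6),φ(9)) = (1,9) ∈ E(G2) ✓
  (7,8) → (φ(7),φ(8)) = (3,7) ∈ E(G2) ✓
  (8,9) → (φ(8),φ(9)) = (7,9) ∈ E(G2) ✓
All 21 edges of G1 map to edges of G2, and |E(G1)| = |E(G2)| = 21, so φ is a bijection on edges as well as vertices. Hence G1 ≅ G2.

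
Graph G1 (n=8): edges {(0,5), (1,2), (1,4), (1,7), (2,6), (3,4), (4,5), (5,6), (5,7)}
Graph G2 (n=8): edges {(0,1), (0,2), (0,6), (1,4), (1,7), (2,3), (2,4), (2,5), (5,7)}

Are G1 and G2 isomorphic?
Yes, isomorphic

The graphs are isomorphic.
One valid mapping φ: V(G1) → V(G2): 0→3, 1→1, 2→7, 3→6, 4→0, 5→2, 6→5, 7→4

Verify φ preserves adjacency — for each edge of G1, its image is an edge of G2:
  (0,5) → (φ(0),φ(5)) = (2,3) ∈ E(G2) ✓
  (1,2) → (φ(1),φ(2)) = (1,7) ∈ E(G2) ✓
  (1,4) → (φ(1),φ(4)) = (0,1) ∈ E(G2) ✓
  (1,7) → (φ(1),φ(7)) = (1,4) ∈ E(G2) ✓
  (2,6) → (φ(2),φ(6)) = (5,7) ∈ E(G2) ✓
  (3,4) → (φ(3),φ(4)) = (0,6) ∈ E(G2) ✓
  (4,5) → (φ(4),φ(5)) = (0,2) ∈ E(G2) ✓
  (5,6) → (φ(5),φ(6)) = (2,5) ∈ E(G2) ✓
  (5,7) → (φ(5),φ(7)) = (2,4) ∈ E(G2) ✓
All 9 edges of G1 map to edges of G2, and |E(G1)| = |E(G2)| = 9, so φ is a bijection on edges as well as vertices. Hence G1 ≅ G2.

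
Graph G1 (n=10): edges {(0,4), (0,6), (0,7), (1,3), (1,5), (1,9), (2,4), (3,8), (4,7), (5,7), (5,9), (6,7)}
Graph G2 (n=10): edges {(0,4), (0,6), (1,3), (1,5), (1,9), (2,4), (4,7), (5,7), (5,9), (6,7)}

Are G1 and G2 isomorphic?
No, not isomorphic

The graphs are NOT isomorphic.

Counting edges: G1 has 12 edge(s); G2 has 10 edge(s).
Edge count is an isomorphism invariant (a bijection on vertices induces a bijection on edges), so differing edge counts rule out isomorphism.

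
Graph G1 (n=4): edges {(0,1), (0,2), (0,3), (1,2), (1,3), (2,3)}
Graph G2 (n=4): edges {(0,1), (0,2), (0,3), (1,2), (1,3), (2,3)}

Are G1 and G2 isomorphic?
Yes, isomorphic

The graphs are isomorphic.
One valid mapping φ: V(G1) → V(G2): 0→0, 1→2, 2→3, 3→1

Verify φ preserves adjacency — for each edge of G1, its image is an edge of G2:
  (0,1) → (φ(0),φ(1)) = (0,2) ∈ E(G2) ✓
  (0,2) → (φ(0),φ(2)) = (0,3) ∈ E(G2) ✓
  (0,3) → (φ(0),φ(3)) = (0,1) ∈ E(G2) ✓
  (1,2) → (φ(1),φ(2)) = (2,3) ∈ E(G2) ✓
  (1,3) → (φ(1),φ(3)) = (1,2) ∈ E(G2) ✓
  (2,3) → (φ(2),φ(3)) = (1,3) ∈ E(G2) ✓
All 6 edges of G1 map to edges of G2, and |E(G1)| = |E(G2)| = 6, so φ is a bijection on edges as well as vertices. Hence G1 ≅ G2.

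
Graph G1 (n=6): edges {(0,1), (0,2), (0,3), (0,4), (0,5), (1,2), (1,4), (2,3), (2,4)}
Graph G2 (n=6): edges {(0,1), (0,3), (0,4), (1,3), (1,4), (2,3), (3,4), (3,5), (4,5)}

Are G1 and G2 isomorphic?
Yes, isomorphic

The graphs are isomorphic.
One valid mapping φ: V(G1) → V(G2): 0→3, 1→1, 2→4, 3→5, 4→0, 5→2

Verify φ preserves adjacency — for each edge of G1, its image is an edge of G2:
  (0,1) → (φ(0),φ(1)) = (1,3) ∈ E(G2) ✓
  (0,2) → (φ(0),φ(2)) = (3,4) ∈ E(G2) ✓
  (0,3) → (φ(0),φ(3)) = (3,5) ∈ E(G2) ✓
  (0,4) → (φ(0),φ(4)) = (0,3) ∈ E(G2) ✓
  (0,5) → (φ(0),φ(5)) = (2,3) ∈ E(G2) ✓
  (1,2) → (φ(1),φ(2)) = (1,4) ∈ E(G2) ✓
  (1,4) → (φ(1),φ(4)) = (0,1) ∈ E(G2) ✓
  (2,3) → (φ(2),φ(3)) = (4,5) ∈ E(G2) ✓
  (2,4) → (φ(2),φ(4)) = (0,4) ∈ E(G2) ✓
All 9 edges of G1 map to edges of G2, and |E(G1)| = |E(G2)| = 9, so φ is a bijection on edges as well as vertices. Hence G1 ≅ G2.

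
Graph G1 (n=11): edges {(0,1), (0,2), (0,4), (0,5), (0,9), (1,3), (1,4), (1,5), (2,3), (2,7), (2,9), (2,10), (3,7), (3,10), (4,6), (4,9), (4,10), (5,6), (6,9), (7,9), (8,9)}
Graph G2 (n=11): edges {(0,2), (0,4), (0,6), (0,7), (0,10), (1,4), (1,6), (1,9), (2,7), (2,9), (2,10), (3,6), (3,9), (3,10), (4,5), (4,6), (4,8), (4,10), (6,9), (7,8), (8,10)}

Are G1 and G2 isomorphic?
Yes, isomorphic

The graphs are isomorphic.
One valid mapping φ: V(G1) → V(G2): 0→0, 1→2, 2→6, 3→9, 4→10, 5→7, 6→8, 7→1, 8→5, 9→4, 10→3

Verify φ preserves adjacency — for each edge of G1, its image is an edge of G2:
  (0,1) → (φ(0),φ(1)) = (0,2) ∈ E(G2) ✓
  (0,2) → (φ(0),φ(2)) = (0,6) ∈ E(G2) ✓
  (0,4) → (φ(0),φ(4)) = (0,10) ∈ E(G2) ✓
  (0,5) → (φ(0),φ(5)) = (0,7) ∈ E(G2) ✓
  (0,9) → (φ(0),φ(9)) = (0,4) ∈ E(G2) ✓
  (1,3) → (φ(1),φ(3)) = (2,9) ∈ E(G2) ✓
  (1,4) → (φ(1),φ(4)) = (2,10) ∈ E(G2) ✓
  (1,5) → (φ(1),φ(5)) = (2,7) ∈ E(G2) ✓
  (2,3) → (φ(2),φ(3)) = (6,9) ∈ E(G2) ✓
  (2,7) → (φ(2),φ(7)) = (1,6) ∈ E(G2) ✓
  (2,9) → (φ(2),φ(9)) = (4,6) ∈ E(G2) ✓
  (2,10) → (φ(2),φ(10)) = (3,6) ∈ E(G2) ✓
  (3,7) → (φ(3),φ(7)) = (1,9) ∈ E(G2) ✓
  (3,10) → (φ(3),φ(10)) = (3,9) ∈ E(G2) ✓
  (4,6) → (φ(4),φ(6)) = (8,10) ∈ E(G2) ✓
  (4,9) → (φ(4),φ(9)) = (4,10) ∈ E(G2) ✓
  (4,10) → (φ(4),φ(10)) = (3,10) ∈ E(G2) ✓
  (5,6) → (φ(5),φ(6)) = (7,8) ∈ E(G2) ✓
  (6,9) → (φ(6),φ(9)) = (4,8) ∈ E(G2) ✓
  (7,9) → (φ(7),φ(9)) = (1,4) ∈ E(G2) ✓
  (8,9) → (φ(8),φ(9)) = (4,5) ∈ E(G2) ✓
All 21 edges of G1 map to edges of G2, and |E(G1)| = |E(G2)| = 21, so φ is a bijection on edges as well as vertices. Hence G1 ≅ G2.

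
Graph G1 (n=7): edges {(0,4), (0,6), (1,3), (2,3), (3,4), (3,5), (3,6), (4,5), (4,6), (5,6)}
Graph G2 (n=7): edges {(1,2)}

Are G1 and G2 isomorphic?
No, not isomorphic

The graphs are NOT isomorphic.

Connected components of G1: 1 component(s) with vertex sets [[0, 1, 2, 3, 4, 5, 6]], sizes [7].
Connected components of G2: 6 component(s) with vertex sets [[0], [3], [4], [5], [6], [1, 2]], sizes [1, 1, 1, 1, 1, 2].
The number of connected components (and the multiset of component sizes) is an isomorphism invariant — an isomorphism maps each component of G1 bijectively onto a component of G2. Since G1 has 1 component(s) and G2 has 6, they cannot be isomorphic.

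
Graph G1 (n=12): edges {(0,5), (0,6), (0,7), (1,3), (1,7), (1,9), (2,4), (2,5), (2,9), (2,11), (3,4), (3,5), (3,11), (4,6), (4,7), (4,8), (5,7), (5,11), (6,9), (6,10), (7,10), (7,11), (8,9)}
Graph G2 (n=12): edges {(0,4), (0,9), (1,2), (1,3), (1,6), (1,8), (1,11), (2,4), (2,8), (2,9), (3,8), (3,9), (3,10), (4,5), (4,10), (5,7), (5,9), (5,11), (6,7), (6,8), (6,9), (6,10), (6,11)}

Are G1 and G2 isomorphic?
Yes, isomorphic

The graphs are isomorphic.
One valid mapping φ: V(G1) → V(G2): 0→11, 1→10, 2→2, 3→3, 4→9, 5→1, 6→5, 7→6, 8→0, 9→4, 10→7, 11→8

Verify φ preserves adjacency — for each edge of G1, its image is an edge of G2:
  (0,5) → (φ(0),φ(5)) = (1,11) ∈ E(G2) ✓
  (0,6) → (φ(0),φ(6)) = (5,11) ∈ E(G2) ✓
  (0,7) → (φ(0),φ(7)) = (6,11) ∈ E(G2) ✓
  (1,3) → (φ(1),φ(3)) = (3,10) ∈ E(G2) ✓
  (1,7) → (φ(1),φ(7)) = (6,10) ∈ E(G2) ✓
  (1,9) → (φ(1),φ(9)) = (4,10) ∈ E(G2) ✓
  (2,4) → (φ(2),φ(4)) = (2,9) ∈ E(G2) ✓
  (2,5) → (φ(2),φ(5)) = (1,2) ∈ E(G2) ✓
  (2,9) → (φ(2),φ(9)) = (2,4) ∈ E(G2) ✓
  (2,11) → (φ(2),φ(11)) = (2,8) ∈ E(G2) ✓
  (3,4) → (φ(3),φ(4)) = (3,9) ∈ E(G2) ✓
  (3,5) → (φ(3),φ(5)) = (1,3) ∈ E(G2) ✓
  (3,11) → (φ(3),φ(11)) = (3,8) ∈ E(G2) ✓
  (4,6) → (φ(4),φ(6)) = (5,9) ∈ E(G2) ✓
  (4,7) → (φ(4),φ(7)) = (6,9) ∈ E(G2) ✓
  (4,8) → (φ(4),φ(8)) = (0,9) ∈ E(G2) ✓
  (5,7) → (φ(5),φ(7)) = (1,6) ∈ E(G2) ✓
  (5,11) → (φ(5),φ(11)) = (1,8) ∈ E(G2) ✓
  (6,9) → (φ(6),φ(9)) = (4,5) ∈ E(G2) ✓
  (6,10) → (φ(6),φ(10)) = (5,7) ∈ E(G2) ✓
  (7,10) → (φ(7),φ(10)) = (6,7) ∈ E(G2) ✓
  (7,11) → (φ(7),φ(11)) = (6,8) ∈ E(G2) ✓
  (8,9) → (φ(8),φ(9)) = (0,4) ∈ E(G2) ✓
All 23 edges of G1 map to edges of G2, and |E(G1)| = |E(G2)| = 23, so φ is a bijection on edges as well as vertices. Hence G1 ≅ G2.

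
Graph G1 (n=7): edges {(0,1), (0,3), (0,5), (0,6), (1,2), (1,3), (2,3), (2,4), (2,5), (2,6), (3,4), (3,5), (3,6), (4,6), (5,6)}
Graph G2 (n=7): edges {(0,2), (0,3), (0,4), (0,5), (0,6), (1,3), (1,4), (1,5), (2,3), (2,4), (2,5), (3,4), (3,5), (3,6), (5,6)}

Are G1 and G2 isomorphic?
Yes, isomorphic

The graphs are isomorphic.
One valid mapping φ: V(G1) → V(G2): 0→4, 1→1, 2→5, 3→3, 4→6, 5→2, 6→0

Verify φ preserves adjacency — for each edge of G1, its image is an edge of G2:
  (0,1) → (φ(0),φ(1)) = (1,4) ∈ E(G2) ✓
  (0,3) → (φ(0),φ(3)) = (3,4) ∈ E(G2) ✓
  (0,5) → (φ(0),φ(5)) = (2,4) ∈ E(G2) ✓
  (0,6) → (φ(0),φ(6)) = (0,4) ∈ E(G2) ✓
  (1,2) → (φ(1),φ(2)) = (1,5) ∈ E(G2) ✓
  (1,3) → (φ(1),φ(3)) = (1,3) ∈ E(G2) ✓
  (2,3) → (φ(2),φ(3)) = (3,5) ∈ E(G2) ✓
  (2,4) → (φ(2),φ(4)) = (5,6) ∈ E(G2) ✓
  (2,5) → (φ(2),φ(5)) = (2,5) ∈ E(G2) ✓
  (2,6) → (φ(2),φ(6)) = (0,5) ∈ E(G2) ✓
  (3,4) → (φ(3),φ(4)) = (3,6) ∈ E(G2) ✓
  (3,5) → (φ(3),φ(5)) = (2,3) ∈ E(G2) ✓
  (3,6) → (φ(3),φ(6)) = (0,3) ∈ E(G2) ✓
  (4,6) → (φ(4),φ(6)) = (0,6) ∈ E(G2) ✓
  (5,6) → (φ(5),φ(6)) = (0,2) ∈ E(G2) ✓
All 15 edges of G1 map to edges of G2, and |E(G1)| = |E(G2)| = 15, so φ is a bijection on edges as well as vertices. Hence G1 ≅ G2.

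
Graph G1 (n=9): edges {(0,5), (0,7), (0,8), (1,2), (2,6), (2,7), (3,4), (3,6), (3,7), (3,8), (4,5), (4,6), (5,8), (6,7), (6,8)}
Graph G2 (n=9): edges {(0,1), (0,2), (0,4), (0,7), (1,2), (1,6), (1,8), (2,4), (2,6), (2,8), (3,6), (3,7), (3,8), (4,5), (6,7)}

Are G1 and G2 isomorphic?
Yes, isomorphic

The graphs are isomorphic.
One valid mapping φ: V(G1) → V(G2): 0→7, 1→5, 2→4, 3→1, 4→8, 5→3, 6→2, 7→0, 8→6

Verify φ preserves adjacency — for each edge of G1, its image is an edge of G2:
  (0,5) → (φ(0),φ(5)) = (3,7) ∈ E(G2) ✓
  (0,7) → (φ(0),φ(7)) = (0,7) ∈ E(G2) ✓
  (0,8) → (φ(0),φ(8)) = (6,7) ∈ E(G2) ✓
  (1,2) → (φ(1),φ(2)) = (4,5) ∈ E(G2) ✓
  (2,6) → (φ(2),φ(6)) = (2,4) ∈ E(G2) ✓
  (2,7) → (φ(2),φ(7)) = (0,4) ∈ E(G2) ✓
  (3,4) → (φ(3),φ(4)) = (1,8) ∈ E(G2) ✓
  (3,6) → (φ(3),φ(6)) = (1,2) ∈ E(G2) ✓
  (3,7) → (φ(3),φ(7)) = (0,1) ∈ E(G2) ✓
  (3,8) → (φ(3),φ(8)) = (1,6) ∈ E(G2) ✓
  (4,5) → (φ(4),φ(5)) = (3,8) ∈ E(G2) ✓
  (4,6) → (φ(4),φ(6)) = (2,8) ∈ E(G2) ✓
  (5,8) → (φ(5),φ(8)) = (3,6) ∈ E(G2) ✓
  (6,7) → (φ(6),φ(7)) = (0,2) ∈ E(G2) ✓
  (6,8) → (φ(6),φ(8)) = (2,6) ∈ E(G2) ✓
All 15 edges of G1 map to edges of G2, and |E(G1)| = |E(G2)| = 15, so φ is a bijection on edges as well as vertices. Hence G1 ≅ G2.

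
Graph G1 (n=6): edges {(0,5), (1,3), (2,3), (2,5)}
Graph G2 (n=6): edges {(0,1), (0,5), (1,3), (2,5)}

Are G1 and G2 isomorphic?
Yes, isomorphic

The graphs are isomorphic.
One valid mapping φ: V(G1) → V(G2): 0→3, 1→2, 2→0, 3→5, 4→4, 5→1

Verify φ preserves adjacency — for each edge of G1, its image is an edge of G2:
  (0,5) → (φ(0),φ(5)) = (1,3) ∈ E(G2) ✓
  (1,3) → (φ(1),φ(3)) = (2,5) ∈ E(G2) ✓
  (2,3) → (φ(2),φ(3)) = (0,5) ∈ E(G2) ✓
  (2,5) → (φ(2),φ(5)) = (0,1) ∈ E(G2) ✓
All 4 edges of G1 map to edges of G2, and |E(G1)| = |E(G2)| = 4, so φ is a bijection on edges as well as vertices. Hence G1 ≅ G2.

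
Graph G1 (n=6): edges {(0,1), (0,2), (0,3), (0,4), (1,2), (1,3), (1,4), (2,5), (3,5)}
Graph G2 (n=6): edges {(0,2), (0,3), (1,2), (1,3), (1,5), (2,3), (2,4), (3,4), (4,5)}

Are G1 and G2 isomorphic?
Yes, isomorphic

The graphs are isomorphic.
One valid mapping φ: V(G1) → V(G2): 0→3, 1→2, 2→1, 3→4, 4→0, 5→5

Verify φ preserves adjacency — for each edge of G1, its image is an edge of G2:
  (0,1) → (φ(0),φ(1)) = (2,3) ∈ E(G2) ✓
  (0,2) → (φ(0),φ(2)) = (1,3) ∈ E(G2) ✓
  (0,3) → (φ(0),φ(3)) = (3,4) ∈ E(G2) ✓
  (0,4) → (φ(0),φ(4)) = (0,3) ∈ E(G2) ✓
  (1,2) → (φ(1),φ(2)) = (1,2) ∈ E(G2) ✓
  (1,3) → (φ(1),φ(3)) = (2,4) ∈ E(G2) ✓
  (1,4) → (φ(1),φ(4)) = (0,2) ∈ E(G2) ✓
  (2,5) → (φ(2),φ(5)) = (1,5) ∈ E(G2) ✓
  (3,5) → (φ(3),φ(5)) = (4,5) ∈ E(G2) ✓
All 9 edges of G1 map to edges of G2, and |E(G1)| = |E(G2)| = 9, so φ is a bijection on edges as well as vertices. Hence G1 ≅ G2.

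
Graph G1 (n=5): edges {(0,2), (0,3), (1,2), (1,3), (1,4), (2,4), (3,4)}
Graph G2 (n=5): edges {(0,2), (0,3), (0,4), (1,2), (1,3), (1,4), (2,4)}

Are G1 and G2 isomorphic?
Yes, isomorphic

The graphs are isomorphic.
One valid mapping φ: V(G1) → V(G2): 0→3, 1→2, 2→1, 3→0, 4→4

Verify φ preserves adjacency — for each edge of G1, its image is an edge of G2:
  (0,2) → (φ(0),φ(2)) = (1,3) ∈ E(G2) ✓
  (0,3) → (φ(0),φ(3)) = (0,3) ∈ E(G2) ✓
  (1,2) → (φ(1),φ(2)) = (1,2) ∈ E(G2) ✓
  (1,3) → (φ(1),φ(3)) = (0,2) ∈ E(G2) ✓
  (1,4) → (φ(1),φ(4)) = (2,4) ∈ E(G2) ✓
  (2,4) → (φ(2),φ(4)) = (1,4) ∈ E(G2) ✓
  (3,4) → (φ(3),φ(4)) = (0,4) ∈ E(G2) ✓
All 7 edges of G1 map to edges of G2, and |E(G1)| = |E(G2)| = 7, so φ is a bijection on edges as well as vertices. Hence G1 ≅ G2.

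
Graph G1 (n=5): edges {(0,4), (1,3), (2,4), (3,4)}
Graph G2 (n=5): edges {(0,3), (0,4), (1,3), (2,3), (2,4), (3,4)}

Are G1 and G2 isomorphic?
No, not isomorphic

The graphs are NOT isomorphic.

Counting edges: G1 has 4 edge(s); G2 has 6 edge(s).
Edge count is an isomorphism invariant (a bijection on vertices induces a bijection on edges), so differing edge counts rule out isomorphism.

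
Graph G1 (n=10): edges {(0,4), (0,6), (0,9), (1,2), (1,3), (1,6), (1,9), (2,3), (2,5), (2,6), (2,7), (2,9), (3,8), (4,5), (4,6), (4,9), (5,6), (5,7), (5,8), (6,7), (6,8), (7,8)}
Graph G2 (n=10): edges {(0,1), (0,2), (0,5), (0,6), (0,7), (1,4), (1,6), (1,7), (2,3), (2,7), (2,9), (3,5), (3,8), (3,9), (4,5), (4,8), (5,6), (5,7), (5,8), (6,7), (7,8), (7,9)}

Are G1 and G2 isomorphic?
Yes, isomorphic

The graphs are isomorphic.
One valid mapping φ: V(G1) → V(G2): 0→9, 1→8, 2→5, 3→4, 4→2, 5→0, 6→7, 7→6, 8→1, 9→3

Verify φ preserves adjacency — for each edge of G1, its image is an edge of G2:
  (0,4) → (φ(0),φ(4)) = (2,9) ∈ E(G2) ✓
  (0,6) → (φ(0),φ(6)) = (7,9) ∈ E(G2) ✓
  (0,9) → (φ(0),φ(9)) = (3,9) ∈ E(G2) ✓
  (1,2) → (φ(1),φ(2)) = (5,8) ∈ E(G2) ✓
  (1,3) → (φ(1),φ(3)) = (4,8) ∈ E(G2) ✓
  (1,6) → (φ(1),φ(6)) = (7,8) ∈ E(G2) ✓
  (1,9) → (φ(1),φ(9)) = (3,8) ∈ E(G2) ✓
  (2,3) → (φ(2),φ(3)) = (4,5) ∈ E(G2) ✓
  (2,5) → (φ(2),φ(5)) = (0,5) ∈ E(G2) ✓
  (2,6) → (φ(2),φ(6)) = (5,7) ∈ E(G2) ✓
  (2,7) → (φ(2),φ(7)) = (5,6) ∈ E(G2) ✓
  (2,9) → (φ(2),φ(9)) = (3,5) ∈ E(G2) ✓
  (3,8) → (φ(3),φ(8)) = (1,4) ∈ E(G2) ✓
  (4,5) → (φ(4),φ(5)) = (0,2) ∈ E(G2) ✓
  (4,6) → (φ(4),φ(6)) = (2,7) ∈ E(G2) ✓
  (4,9) → (φ(4),φ(9)) = (2,3) ∈ E(G2) ✓
  (5,6) → (φ(5),φ(6)) = (0,7) ∈ E(G2) ✓
  (5,7) → (φ(5),φ(7)) = (0,6) ∈ E(G2) ✓
  (5,8) → (φ(5),φ(8)) = (0,1) ∈ E(G2) ✓
  (6,7) → (φ(6),φ(7)) = (6,7) ∈ E(G2) ✓
  (6,8) → (φ(6),φ(8)) = (1,7) ∈ E(G2) ✓
  (7,8) → (φ(7),φ(8)) = (1,6) ∈ E(G2) ✓
All 22 edges of G1 map to edges of G2, and |E(G1)| = |E(G2)| = 22, so φ is a bijection on edges as well as vertices. Hence G1 ≅ G2.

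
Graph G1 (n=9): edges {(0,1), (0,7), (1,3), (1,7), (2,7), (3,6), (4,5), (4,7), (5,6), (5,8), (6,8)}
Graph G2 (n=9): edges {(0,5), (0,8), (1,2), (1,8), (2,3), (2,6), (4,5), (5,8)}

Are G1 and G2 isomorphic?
No, not isomorphic

The graphs are NOT isomorphic.

Connected components of G1: 1 component(s) with vertex sets [[0, 1, 2, 3, 4, 5, 6, 7, 8]], sizes [9].
Connected components of G2: 2 component(s) with vertex sets [[7], [0, 1, 2, 3, 4, 5, 6, 8]], sizes [1, 8].
The number of connected components (and the multiset of component sizes) is an isomorphism invariant — an isomorphism maps each component of G1 bijectively onto a component of G2. Since G1 has 1 component(s) and G2 has 2, they cannot be isomorphic.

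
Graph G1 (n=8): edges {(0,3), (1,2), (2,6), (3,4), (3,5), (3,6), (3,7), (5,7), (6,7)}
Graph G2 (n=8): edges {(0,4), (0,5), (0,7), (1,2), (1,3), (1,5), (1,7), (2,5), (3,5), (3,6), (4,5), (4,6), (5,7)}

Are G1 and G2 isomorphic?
No, not isomorphic

The graphs are NOT isomorphic.

Degrees in G1: deg(0)=1, deg(1)=1, deg(2)=2, deg(3)=5, deg(4)=1, deg(5)=2, deg(6)=3, deg(7)=3.
Sorted degree sequence of G1: [5, 3, 3, 2, 2, 1, 1, 1].
Degrees in G2: deg(0)=3, deg(1)=4, deg(2)=2, deg(3)=3, deg(4)=3, deg(5)=6, deg(6)=2, deg(7)=3.
Sorted degree sequence of G2: [6, 4, 3, 3, 3, 3, 2, 2].
The (sorted) degree sequence is an isomorphism invariant, so since G1 and G2 have different degree sequences they cannot be isomorphic.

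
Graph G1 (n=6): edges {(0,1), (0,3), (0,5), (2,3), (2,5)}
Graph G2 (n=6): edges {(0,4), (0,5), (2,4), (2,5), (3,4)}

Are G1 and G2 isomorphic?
Yes, isomorphic

The graphs are isomorphic.
One valid mapping φ: V(G1) → V(G2): 0→4, 1→3, 2→5, 3→2, 4→1, 5→0

Verify φ preserves adjacency — for each edge of G1, its image is an edge of G2:
  (0,1) → (φ(0),φ(1)) = (3,4) ∈ E(G2) ✓
  (0,3) → (φ(0),φ(3)) = (2,4) ∈ E(G2) ✓
  (0,5) → (φ(0),φ(5)) = (0,4) ∈ E(G2) ✓
  (2,3) → (φ(2),φ(3)) = (2,5) ∈ E(G2) ✓
  (2,5) → (φ(2),φ(5)) = (0,5) ∈ E(G2) ✓
All 5 edges of G1 map to edges of G2, and |E(G1)| = |E(G2)| = 5, so φ is a bijection on edges as well as vertices. Hence G1 ≅ G2.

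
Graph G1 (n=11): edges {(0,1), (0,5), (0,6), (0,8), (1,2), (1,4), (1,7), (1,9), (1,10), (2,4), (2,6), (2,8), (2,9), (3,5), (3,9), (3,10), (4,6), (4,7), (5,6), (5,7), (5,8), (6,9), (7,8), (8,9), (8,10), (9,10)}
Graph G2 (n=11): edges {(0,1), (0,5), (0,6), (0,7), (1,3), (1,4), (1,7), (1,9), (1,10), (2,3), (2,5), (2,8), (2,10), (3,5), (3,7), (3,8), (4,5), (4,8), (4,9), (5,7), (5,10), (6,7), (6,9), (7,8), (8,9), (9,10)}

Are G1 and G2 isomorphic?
Yes, isomorphic

The graphs are isomorphic.
One valid mapping φ: V(G1) → V(G2): 0→4, 1→5, 2→3, 3→6, 4→2, 5→9, 6→8, 7→10, 8→1, 9→7, 10→0

Verify φ preserves adjacency — for each edge of G1, its image is an edge of G2:
  (0,1) → (φ(0),φ(1)) = (4,5) ∈ E(G2) ✓
  (0,5) → (φ(0),φ(5)) = (4,9) ∈ E(G2) ✓
  (0,6) → (φ(0),φ(6)) = (4,8) ∈ E(G2) ✓
  (0,8) → (φ(0),φ(8)) = (1,4) ∈ E(G2) ✓
  (1,2) → (φ(1),φ(2)) = (3,5) ∈ E(G2) ✓
  (1,4) → (φ(1),φ(4)) = (2,5) ∈ E(G2) ✓
  (1,7) → (φ(1),φ(7)) = (5,10) ∈ E(G2) ✓
  (1,9) → (φ(1),φ(9)) = (5,7) ∈ E(G2) ✓
  (1,10) → (φ(1),φ(10)) = (0,5) ∈ E(G2) ✓
  (2,4) → (φ(2),φ(4)) = (2,3) ∈ E(G2) ✓
  (2,6) → (φ(2),φ(6)) = (3,8) ∈ E(G2) ✓
  (2,8) → (φ(2),φ(8)) = (1,3) ∈ E(G2) ✓
  (2,9) → (φ(2),φ(9)) = (3,7) ∈ E(G2) ✓
  (3,5) → (φ(3),φ(5)) = (6,9) ∈ E(G2) ✓
  (3,9) → (φ(3),φ(9)) = (6,7) ∈ E(G2) ✓
  (3,10) → (φ(3),φ(10)) = (0,6) ∈ E(G2) ✓
  (4,6) → (φ(4),φ(6)) = (2,8) ∈ E(G2) ✓
  (4,7) → (φ(4),φ(7)) = (2,10) ∈ E(G2) ✓
  (5,6) → (φ(5),φ(6)) = (8,9) ∈ E(G2) ✓
  (5,7) → (φ(5),φ(7)) = (9,10) ∈ E(G2) ✓
  (5,8) → (φ(5),φ(8)) = (1,9) ∈ E(G2) ✓
  (6,9) → (φ(6),φ(9)) = (7,8) ∈ E(G2) ✓
  (7,8) → (φ(7),φ(8)) = (1,10) ∈ E(G2) ✓
  (8,9) → (φ(8),φ(9)) = (1,7) ∈ E(G2) ✓
  (8,10) → (φ(8),φ(10)) = (0,1) ∈ E(G2) ✓
  (9,10) → (φ(9),φ(10)) = (0,7) ∈ E(G2) ✓
All 26 edges of G1 map to edges of G2, and |E(G1)| = |E(G2)| = 26, so φ is a bijection on edges as well as vertices. Hence G1 ≅ G2.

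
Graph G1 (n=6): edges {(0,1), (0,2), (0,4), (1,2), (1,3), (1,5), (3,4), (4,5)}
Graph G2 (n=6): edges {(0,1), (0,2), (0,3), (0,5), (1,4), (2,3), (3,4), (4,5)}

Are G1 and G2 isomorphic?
Yes, isomorphic

The graphs are isomorphic.
One valid mapping φ: V(G1) → V(G2): 0→3, 1→0, 2→2, 3→1, 4→4, 5→5

Verify φ preserves adjacency — for each edge of G1, its image is an edge of G2:
  (0,1) → (φ(0),φ(1)) = (0,3) ∈ E(G2) ✓
  (0,2) → (φ(0),φ(2)) = (2,3) ∈ E(G2) ✓
  (0,4) → (φ(0),φ(4)) = (3,4) ∈ E(G2) ✓
  (1,2) → (φ(1),φ(2)) = (0,2) ∈ E(G2) ✓
  (1,3) → (φ(1),φ(3)) = (0,1) ∈ E(G2) ✓
  (1,5) → (φ(1),φ(5)) = (0,5) ∈ E(G2) ✓
  (3,4) → (φ(3),φ(4)) = (1,4) ∈ E(G2) ✓
  (4,5) → (φ(4),φ(5)) = (4,5) ∈ E(G2) ✓
All 8 edges of G1 map to edges of G2, and |E(G1)| = |E(G2)| = 8, so φ is a bijection on edges as well as vertices. Hence G1 ≅ G2.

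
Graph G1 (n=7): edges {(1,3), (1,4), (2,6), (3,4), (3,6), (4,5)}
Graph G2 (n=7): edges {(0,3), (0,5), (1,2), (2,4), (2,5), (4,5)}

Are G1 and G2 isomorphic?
Yes, isomorphic

The graphs are isomorphic.
One valid mapping φ: V(G1) → V(G2): 0→6, 1→4, 2→3, 3→5, 4→2, 5→1, 6→0

Verify φ preserves adjacency — for each edge of G1, its image is an edge of G2:
  (1,3) → (φ(1),φ(3)) = (4,5) ∈ E(G2) ✓
  (1,4) → (φ(1),φ(4)) = (2,4) ∈ E(G2) ✓
  (2,6) → (φ(2),φ(6)) = (0,3) ∈ E(G2) ✓
  (3,4) → (φ(3),φ(4)) = (2,5) ∈ E(G2) ✓
  (3,6) → (φ(3),φ(6)) = (0,5) ∈ E(G2) ✓
  (4,5) → (φ(4),φ(5)) = (1,2) ∈ E(G2) ✓
All 6 edges of G1 map to edges of G2, and |E(G1)| = |E(G2)| = 6, so φ is a bijection on edges as well as vertices. Hence G1 ≅ G2.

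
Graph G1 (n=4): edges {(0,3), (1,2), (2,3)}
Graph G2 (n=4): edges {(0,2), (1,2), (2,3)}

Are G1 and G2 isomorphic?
No, not isomorphic

The graphs are NOT isomorphic.

Degrees in G1: deg(0)=1, deg(1)=1, deg(2)=2, deg(3)=2.
Sorted degree sequence of G1: [2, 2, 1, 1].
Degrees in G2: deg(0)=1, deg(1)=1, deg(2)=3, deg(3)=1.
Sorted degree sequence of G2: [3, 1, 1, 1].
The (sorted) degree sequence is an isomorphism invariant, so since G1 and G2 have different degree sequences they cannot be isomorphic.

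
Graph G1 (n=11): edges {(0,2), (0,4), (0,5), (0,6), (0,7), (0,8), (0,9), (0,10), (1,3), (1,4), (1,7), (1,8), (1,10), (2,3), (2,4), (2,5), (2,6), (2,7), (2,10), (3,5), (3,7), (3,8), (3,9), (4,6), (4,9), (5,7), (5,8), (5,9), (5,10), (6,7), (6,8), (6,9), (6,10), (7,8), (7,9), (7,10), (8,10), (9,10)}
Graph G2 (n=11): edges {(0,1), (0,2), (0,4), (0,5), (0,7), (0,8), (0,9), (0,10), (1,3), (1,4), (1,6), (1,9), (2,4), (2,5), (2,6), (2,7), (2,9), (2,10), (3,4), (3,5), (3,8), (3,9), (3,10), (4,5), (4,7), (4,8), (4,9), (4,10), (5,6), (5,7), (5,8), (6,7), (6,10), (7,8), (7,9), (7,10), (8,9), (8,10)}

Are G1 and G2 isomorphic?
Yes, isomorphic

The graphs are isomorphic.
One valid mapping φ: V(G1) → V(G2): 0→7, 1→1, 2→10, 3→3, 4→6, 5→8, 6→2, 7→4, 8→9, 9→5, 10→0

Verify φ preserves adjacency — for each edge of G1, its image is an edge of G2:
  (0,2) → (φ(0),φ(2)) = (7,10) ∈ E(G2) ✓
  (0,4) → (φ(0),φ(4)) = (6,7) ∈ E(G2) ✓
  (0,5) → (φ(0),φ(5)) = (7,8) ∈ E(G2) ✓
  (0,6) → (φ(0),φ(6)) = (2,7) ∈ E(G2) ✓
  (0,7) → (φ(0),φ(7)) = (4,7) ∈ E(G2) ✓
  (0,8) → (φ(0),φ(8)) = (7,9) ∈ E(G2) ✓
  (0,9) → (φ(0),φ(9)) = (5,7) ∈ E(G2) ✓
  (0,10) → (φ(0),φ(10)) = (0,7) ∈ E(G2) ✓
  (1,3) → (φ(1),φ(3)) = (1,3) ∈ E(G2) ✓
  (1,4) → (φ(1),φ(4)) = (1,6) ∈ E(G2) ✓
  (1,7) → (φ(1),φ(7)) = (1,4) ∈ E(G2) ✓
  (1,8) → (φ(1),φ(8)) = (1,9) ∈ E(G2) ✓
  (1,10) → (φ(1),φ(10)) = (0,1) ∈ E(G2) ✓
  (2,3) → (φ(2),φ(3)) = (3,10) ∈ E(G2) ✓
  (2,4) → (φ(2),φ(4)) = (6,10) ∈ E(G2) ✓
  (2,5) → (φ(2),φ(5)) = (8,10) ∈ E(G2) ✓
  (2,6) → (φ(2),φ(6)) = (2,10) ∈ E(G2) ✓
  (2,7) → (φ(2),φ(7)) = (4,10) ∈ E(G2) ✓
  (2,10) → (φ(2),φ(10)) = (0,10) ∈ E(G2) ✓
  (3,5) → (φ(3),φ(5)) = (3,8) ∈ E(G2) ✓
  (3,7) → (φ(3),φ(7)) = (3,4) ∈ E(G2) ✓
  (3,8) → (φ(3),φ(8)) = (3,9) ∈ E(G2) ✓
  (3,9) → (φ(3),φ(9)) = (3,5) ∈ E(G2) ✓
  (4,6) → (φ(4),φ(6)) = (2,6) ∈ E(G2) ✓
  (4,9) → (φ(4),φ(9)) = (5,6) ∈ E(G2) ✓
  (5,7) → (φ(5),φ(7)) = (4,8) ∈ E(G2) ✓
  (5,8) → (φ(5),φ(8)) = (8,9) ∈ E(G2) ✓
  (5,9) → (φ(5),φ(9)) = (5,8) ∈ E(G2) ✓
  (5,10) → (φ(5),φ(10)) = (0,8) ∈ E(G2) ✓
  (6,7) → (φ(6),φ(7)) = (2,4) ∈ E(G2) ✓
  (6,8) → (φ(6),φ(8)) = (2,9) ∈ E(G2) ✓
  (6,9) → (φ(6),φ(9)) = (2,5) ∈ E(G2) ✓
  (6,10) → (φ(6),φ(10)) = (0,2) ∈ E(G2) ✓
  (7,8) → (φ(7),φ(8)) = (4,9) ∈ E(G2) ✓
  (7,9) → (φ(7),φ(9)) = (4,5) ∈ E(G2) ✓
  (7,10) → (φ(7),φ(10)) = (0,4) ∈ E(G2) ✓
  (8,10) → (φ(8),φ(10)) = (0,9) ∈ E(G2) ✓
  (9,10) → (φ(9),φ(10)) = (0,5) ∈ E(G2) ✓
All 38 edges of G1 map to edges of G2, and |E(G1)| = |E(G2)| = 38, so φ is a bijection on edges as well as vertices. Hence G1 ≅ G2.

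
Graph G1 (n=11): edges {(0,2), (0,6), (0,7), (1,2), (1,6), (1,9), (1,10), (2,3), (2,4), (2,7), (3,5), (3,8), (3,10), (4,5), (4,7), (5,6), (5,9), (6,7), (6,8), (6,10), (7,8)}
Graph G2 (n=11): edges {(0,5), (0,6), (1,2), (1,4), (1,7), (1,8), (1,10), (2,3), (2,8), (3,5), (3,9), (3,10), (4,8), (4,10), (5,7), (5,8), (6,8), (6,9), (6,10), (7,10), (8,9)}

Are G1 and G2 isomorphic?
Yes, isomorphic

The graphs are isomorphic.
One valid mapping φ: V(G1) → V(G2): 0→4, 1→6, 2→10, 3→3, 4→7, 5→5, 6→8, 7→1, 8→2, 9→0, 10→9

Verify φ preserves adjacency — for each edge of G1, its image is an edge of G2:
  (0,2) → (φ(0),φ(2)) = (4,10) ∈ E(G2) ✓
  (0,6) → (φ(0),φ(6)) = (4,8) ∈ E(G2) ✓
  (0,7) → (φ(0),φ(7)) = (1,4) ∈ E(G2) ✓
  (1,2) → (φ(1),φ(2)) = (6,10) ∈ E(G2) ✓
  (1,6) → (φ(1),φ(6)) = (6,8) ∈ E(G2) ✓
  (1,9) → (φ(1),φ(9)) = (0,6) ∈ E(G2) ✓
  (1,10) → (φ(1),φ(10)) = (6,9) ∈ E(G2) ✓
  (2,3) → (φ(2),φ(3)) = (3,10) ∈ E(G2) ✓
  (2,4) → (φ(2),φ(4)) = (7,10) ∈ E(G2) ✓
  (2,7) → (φ(2),φ(7)) = (1,10) ∈ E(G2) ✓
  (3,5) → (φ(3),φ(5)) = (3,5) ∈ E(G2) ✓
  (3,8) → (φ(3),φ(8)) = (2,3) ∈ E(G2) ✓
  (3,10) → (φ(3),φ(10)) = (3,9) ∈ E(G2) ✓
  (4,5) → (φ(4),φ(5)) = (5,7) ∈ E(G2) ✓
  (4,7) → (φ(4),φ(7)) = (1,7) ∈ E(G2) ✓
  (5,6) → (φ(5),φ(6)) = (5,8) ∈ E(G2) ✓
  (5,9) → (φ(5),φ(9)) = (0,5) ∈ E(G2) ✓
  (6,7) → (φ(6),φ(7)) = (1,8) ∈ E(G2) ✓
  (6,8) → (φ(6),φ(8)) = (2,8) ∈ E(G2) ✓
  (6,10) → (φ(6),φ(10)) = (8,9) ∈ E(G2) ✓
  (7,8) → (φ(7),φ(8)) = (1,2) ∈ E(G2) ✓
All 21 edges of G1 map to edges of G2, and |E(G1)| = |E(G2)| = 21, so φ is a bijection on edges as well as vertices. Hence G1 ≅ G2.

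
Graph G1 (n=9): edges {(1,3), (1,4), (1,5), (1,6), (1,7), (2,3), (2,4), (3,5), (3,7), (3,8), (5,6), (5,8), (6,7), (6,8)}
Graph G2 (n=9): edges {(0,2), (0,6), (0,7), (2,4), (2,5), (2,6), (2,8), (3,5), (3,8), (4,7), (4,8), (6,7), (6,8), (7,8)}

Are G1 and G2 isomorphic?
Yes, isomorphic

The graphs are isomorphic.
One valid mapping φ: V(G1) → V(G2): 0→1, 1→8, 2→5, 3→2, 4→3, 5→6, 6→7, 7→4, 8→0

Verify φ preserves adjacency — for each edge of G1, its image is an edge of G2:
  (1,3) → (φ(1),φ(3)) = (2,8) ∈ E(G2) ✓
  (1,4) → (φ(1),φ(4)) = (3,8) ∈ E(G2) ✓
  (1,5) → (φ(1),φ(5)) = (6,8) ∈ E(G2) ✓
  (1,6) → (φ(1),φ(6)) = (7,8) ∈ E(G2) ✓
  (1,7) → (φ(1),φ(7)) = (4,8) ∈ E(G2) ✓
  (2,3) → (φ(2),φ(3)) = (2,5) ∈ E(G2) ✓
  (2,4) → (φ(2),φ(4)) = (3,5) ∈ E(G2) ✓
  (3,5) → (φ(3),φ(5)) = (2,6) ∈ E(G2) ✓
  (3,7) → (φ(3),φ(7)) = (2,4) ∈ E(G2) ✓
  (3,8) → (φ(3),φ(8)) = (0,2) ∈ E(G2) ✓
  (5,6) → (φ(5),φ(6)) = (6,7) ∈ E(G2) ✓
  (5,8) → (φ(5),φ(8)) = (0,6) ∈ E(G2) ✓
  (6,7) → (φ(6),φ(7)) = (4,7) ∈ E(G2) ✓
  (6,8) → (φ(6),φ(8)) = (0,7) ∈ E(G2) ✓
All 14 edges of G1 map to edges of G2, and |E(G1)| = |E(G2)| = 14, so φ is a bijection on edges as well as vertices. Hence G1 ≅ G2.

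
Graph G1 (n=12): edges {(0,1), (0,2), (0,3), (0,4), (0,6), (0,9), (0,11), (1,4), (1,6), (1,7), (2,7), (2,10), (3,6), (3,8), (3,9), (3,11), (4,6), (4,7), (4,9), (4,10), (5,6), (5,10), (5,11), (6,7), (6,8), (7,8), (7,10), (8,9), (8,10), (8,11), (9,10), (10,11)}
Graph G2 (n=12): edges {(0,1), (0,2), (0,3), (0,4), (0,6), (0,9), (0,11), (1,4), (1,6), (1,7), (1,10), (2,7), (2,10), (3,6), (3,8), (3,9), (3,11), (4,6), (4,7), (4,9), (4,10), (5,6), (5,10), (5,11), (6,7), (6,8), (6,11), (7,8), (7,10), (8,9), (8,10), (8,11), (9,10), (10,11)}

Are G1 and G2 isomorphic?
No, not isomorphic

The graphs are NOT isomorphic.

Counting edges: G1 has 32 edge(s); G2 has 34 edge(s).
Edge count is an isomorphism invariant (a bijection on vertices induces a bijection on edges), so differing edge counts rule out isomorphism.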